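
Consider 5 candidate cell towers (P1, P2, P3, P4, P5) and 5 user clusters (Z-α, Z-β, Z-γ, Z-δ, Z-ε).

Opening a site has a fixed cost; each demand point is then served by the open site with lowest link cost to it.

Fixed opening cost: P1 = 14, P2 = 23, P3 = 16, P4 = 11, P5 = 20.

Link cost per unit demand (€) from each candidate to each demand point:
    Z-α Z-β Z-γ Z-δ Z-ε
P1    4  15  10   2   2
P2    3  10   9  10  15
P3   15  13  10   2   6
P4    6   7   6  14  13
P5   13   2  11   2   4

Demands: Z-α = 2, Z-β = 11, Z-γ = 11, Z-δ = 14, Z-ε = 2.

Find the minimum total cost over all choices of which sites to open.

167

Open {P4, P5}: assign each demand point to its cheapest open site.
  Z-α→P4 2×6=12, Z-β→P5 11×2=22, Z-γ→P4 11×6=66, Z-δ→P5 14×2=28, Z-ε→P5 2×4=8
  link cost 136, fixed 31 → total 167.
Compare {P1, P4, P5}: link cost 128 + fixed 45 = 173.
Compare {P3, P4, P5}: link cost 136 + fixed 47 = 183.
Compare {P2, P4, P5}: link cost 130 + fixed 54 = 184.
All other subsets cost ≥ 173. Minimum total cost: 167.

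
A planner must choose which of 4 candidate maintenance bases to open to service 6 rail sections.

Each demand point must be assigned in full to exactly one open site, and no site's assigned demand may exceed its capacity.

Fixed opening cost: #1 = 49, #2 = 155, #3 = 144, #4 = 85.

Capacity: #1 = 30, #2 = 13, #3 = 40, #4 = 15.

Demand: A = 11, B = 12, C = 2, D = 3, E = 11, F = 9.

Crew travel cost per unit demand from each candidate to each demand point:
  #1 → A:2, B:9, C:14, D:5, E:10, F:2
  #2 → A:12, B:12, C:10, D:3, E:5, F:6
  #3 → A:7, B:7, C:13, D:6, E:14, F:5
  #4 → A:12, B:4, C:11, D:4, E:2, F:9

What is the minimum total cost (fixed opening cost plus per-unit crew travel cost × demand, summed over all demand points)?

461

Open {#1, #3, #4}; cheapest assignment that respects the capacities:
  #1 (cap 30, load 23): A, D, F — cost 11×2 + 3×5 + 9×2 = 55
  #3 (cap 40, load 12): B — cost 12×7 = 84
  #4 (cap 15, load 13): C, E — cost 2×11 + 11×2 = 44
  Shipping 183, fixed 278 → total 461.
  Any other capacity-feasible assignment to {#1, #3, #4} ships for at least 183.
Compare {#1, #2, #4}: its best feasible assignment gives total 464.
Compare {#1, #3}: its best feasible assignment gives total 495.
Every other set of open sites that can feasibly serve all demand totals ≥ 464 even under its best assignment. Minimum: 461.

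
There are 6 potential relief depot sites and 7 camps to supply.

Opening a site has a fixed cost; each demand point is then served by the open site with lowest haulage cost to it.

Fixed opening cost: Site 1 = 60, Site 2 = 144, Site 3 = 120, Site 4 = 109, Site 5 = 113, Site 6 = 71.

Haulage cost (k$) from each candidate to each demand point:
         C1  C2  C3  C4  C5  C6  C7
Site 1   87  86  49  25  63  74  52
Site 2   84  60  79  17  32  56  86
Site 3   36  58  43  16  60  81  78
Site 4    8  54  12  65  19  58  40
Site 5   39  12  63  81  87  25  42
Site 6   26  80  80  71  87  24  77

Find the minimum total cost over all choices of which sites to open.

Open {Site 4}: assign each demand point to its cheapest open site.
  C1→Site 4 8, C2→Site 4 54, C3→Site 4 12, C4→Site 4 65, C5→Site 4 19, C6→Site 4 58, C7→Site 4 40
  haulage cost 256, fixed 109 → total 365.
Compare {Site 1, Site 4}: haulage cost 216 + fixed 169 = 385.
Compare {Site 4, Site 6}: haulage cost 222 + fixed 180 = 402.
Compare {Site 4, Site 5}: haulage cost 181 + fixed 222 = 403.
All other subsets cost ≥ 385. Minimum total cost: 365.

365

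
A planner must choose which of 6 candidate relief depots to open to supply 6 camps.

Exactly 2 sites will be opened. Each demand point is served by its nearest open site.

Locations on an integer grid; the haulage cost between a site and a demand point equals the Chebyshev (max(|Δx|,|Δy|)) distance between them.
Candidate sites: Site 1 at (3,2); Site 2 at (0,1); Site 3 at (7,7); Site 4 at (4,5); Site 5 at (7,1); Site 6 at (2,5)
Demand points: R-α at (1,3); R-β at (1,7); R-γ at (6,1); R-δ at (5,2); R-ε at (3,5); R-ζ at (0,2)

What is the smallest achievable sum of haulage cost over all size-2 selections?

Open {Site 5, Site 6}.
  R-α→Site 6 2, R-β→Site 6 2, R-γ→Site 5 1, R-δ→Site 5 2, R-ε→Site 6 1, R-ζ→Site 6 3  ⇒ total 11.
Compare {Site 1, Site 6}: total 13.
Compare {Site 2, Site 6}: total 13.
No size-2 selection does better; minimum is 11.

11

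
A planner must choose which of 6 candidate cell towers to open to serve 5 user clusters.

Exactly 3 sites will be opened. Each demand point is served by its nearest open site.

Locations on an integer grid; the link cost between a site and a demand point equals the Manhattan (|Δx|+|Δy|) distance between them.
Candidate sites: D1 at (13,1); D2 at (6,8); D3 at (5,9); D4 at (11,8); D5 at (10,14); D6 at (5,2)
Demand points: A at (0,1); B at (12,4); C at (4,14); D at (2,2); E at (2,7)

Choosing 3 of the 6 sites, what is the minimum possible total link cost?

Open {D1, D3, D6}.
  A→D6 6, B→D1 4, C→D3 6, D→D6 3, E→D3 5  ⇒ total 24.
Compare {D3, D4, D6}: total 25.
Compare {D1, D2, D6}: total 26.
No size-3 selection does better; minimum is 24.

24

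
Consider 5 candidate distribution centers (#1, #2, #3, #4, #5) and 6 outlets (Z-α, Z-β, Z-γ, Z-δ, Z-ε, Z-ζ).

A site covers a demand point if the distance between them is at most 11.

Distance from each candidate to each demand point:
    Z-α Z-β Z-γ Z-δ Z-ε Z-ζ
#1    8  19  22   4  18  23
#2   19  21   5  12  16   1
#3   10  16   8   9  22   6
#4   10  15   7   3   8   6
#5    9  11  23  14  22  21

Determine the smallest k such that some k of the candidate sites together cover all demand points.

Coverage sets (demand points within 11 of each site):
  #1: {Z-α, Z-δ}
  #2: {Z-γ, Z-ζ}
  #3: {Z-α, Z-γ, Z-δ, Z-ζ}
  #4: {Z-α, Z-γ, Z-δ, Z-ε, Z-ζ}
  #5: {Z-α, Z-β}
No single site covers all 6 demand points.
But {#4, #5} covers everything, so the minimum is 2.

2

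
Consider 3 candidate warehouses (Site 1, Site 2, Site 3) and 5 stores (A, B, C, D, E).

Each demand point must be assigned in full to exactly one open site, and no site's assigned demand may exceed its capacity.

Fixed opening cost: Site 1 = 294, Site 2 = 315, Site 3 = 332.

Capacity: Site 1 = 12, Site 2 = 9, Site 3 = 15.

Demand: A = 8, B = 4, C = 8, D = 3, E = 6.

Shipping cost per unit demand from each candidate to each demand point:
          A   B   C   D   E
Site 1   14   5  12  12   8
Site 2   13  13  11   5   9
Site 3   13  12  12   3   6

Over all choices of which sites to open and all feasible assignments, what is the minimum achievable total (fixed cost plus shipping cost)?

1206

Open {Site 1, Site 2, Site 3}; cheapest assignment that respects the capacities:
  Site 1 (cap 12, load 12): B, C — cost 4×5 + 8×12 = 116
  Site 2 (cap 9, load 8): A — cost 8×13 = 104
  Site 3 (cap 15, load 9): D, E — cost 3×3 + 6×6 = 45
  Shipping 265, fixed 941 → total 1206.
  Any other capacity-feasible assignment to {Site 1, Site 2, Site 3} ships for at least 265.
Total demand is 29 and no other set of sites has combined capacity ≥ 29, so {Site 1, Site 2, Site 3} is the only feasible choice of open sites. Minimum: 1206.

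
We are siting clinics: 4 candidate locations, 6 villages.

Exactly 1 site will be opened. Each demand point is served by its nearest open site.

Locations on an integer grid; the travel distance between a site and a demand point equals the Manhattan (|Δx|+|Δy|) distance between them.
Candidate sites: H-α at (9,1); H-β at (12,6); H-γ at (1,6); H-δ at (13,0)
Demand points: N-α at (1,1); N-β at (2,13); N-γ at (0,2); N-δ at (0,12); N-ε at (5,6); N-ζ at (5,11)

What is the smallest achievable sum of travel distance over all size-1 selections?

Open {H-γ}.
  N-α→H-γ 5, N-β→H-γ 8, N-γ→H-γ 5, N-δ→H-γ 7, N-ε→H-γ 4, N-ζ→H-γ 9  ⇒ total 38.
Compare {H-α}: total 80.
Compare {H-β}: total 86.
No size-1 selection does better; minimum is 38.

38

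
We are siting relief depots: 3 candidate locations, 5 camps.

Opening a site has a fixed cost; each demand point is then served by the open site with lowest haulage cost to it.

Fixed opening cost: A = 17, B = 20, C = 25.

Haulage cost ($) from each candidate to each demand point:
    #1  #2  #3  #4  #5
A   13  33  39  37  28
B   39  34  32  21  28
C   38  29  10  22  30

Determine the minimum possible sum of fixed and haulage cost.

Open {A, C}: assign each demand point to its cheapest open site.
  #1→A 13, #2→C 29, #3→C 10, #4→C 22, #5→A 28
  haulage cost 102, fixed 42 → total 144.
Compare {C}: haulage cost 129 + fixed 25 = 154.
Compare {A, B, C}: haulage cost 101 + fixed 62 = 163.
Compare {A, B}: haulage cost 127 + fixed 37 = 164.
All other subsets cost ≥ 154. Minimum total cost: 144.

144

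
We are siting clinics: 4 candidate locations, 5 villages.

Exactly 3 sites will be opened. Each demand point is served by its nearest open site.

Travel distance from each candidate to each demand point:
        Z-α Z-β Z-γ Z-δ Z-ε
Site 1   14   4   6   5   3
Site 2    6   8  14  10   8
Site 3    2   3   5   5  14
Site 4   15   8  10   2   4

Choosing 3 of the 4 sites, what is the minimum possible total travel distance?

15

Open {Site 1, Site 3, Site 4}.
  Z-α→Site 3 2, Z-β→Site 3 3, Z-γ→Site 3 5, Z-δ→Site 4 2, Z-ε→Site 1 3  ⇒ total 15.
Compare {Site 2, Site 3, Site 4}: total 16.
Compare {Site 1, Site 2, Site 3}: total 18.
No size-3 selection does better; minimum is 15.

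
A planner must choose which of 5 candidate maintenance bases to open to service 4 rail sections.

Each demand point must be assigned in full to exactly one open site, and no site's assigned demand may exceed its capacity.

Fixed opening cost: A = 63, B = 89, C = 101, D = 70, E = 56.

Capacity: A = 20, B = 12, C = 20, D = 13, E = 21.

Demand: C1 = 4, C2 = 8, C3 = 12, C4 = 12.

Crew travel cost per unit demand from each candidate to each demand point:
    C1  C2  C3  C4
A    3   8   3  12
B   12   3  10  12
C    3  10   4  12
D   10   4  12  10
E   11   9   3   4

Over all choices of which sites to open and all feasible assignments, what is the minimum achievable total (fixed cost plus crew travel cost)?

Open {A, E}; cheapest assignment that respects the capacities:
  A (cap 20, load 16): C1, C3 — cost 4×3 + 12×3 = 48
  E (cap 21, load 20): C2, C4 — cost 8×9 + 12×4 = 120
  Shipping 168, fixed 119 → total 287.
  Any other capacity-feasible assignment to {A, E} ships for at least 168.
Compare {A, D, E}: its best feasible assignment gives total 317.
Compare {A, B, E}: its best feasible assignment gives total 328.
Every other set of open sites that can feasibly serve all demand totals ≥ 317 even under its best assignment. Minimum: 287.

287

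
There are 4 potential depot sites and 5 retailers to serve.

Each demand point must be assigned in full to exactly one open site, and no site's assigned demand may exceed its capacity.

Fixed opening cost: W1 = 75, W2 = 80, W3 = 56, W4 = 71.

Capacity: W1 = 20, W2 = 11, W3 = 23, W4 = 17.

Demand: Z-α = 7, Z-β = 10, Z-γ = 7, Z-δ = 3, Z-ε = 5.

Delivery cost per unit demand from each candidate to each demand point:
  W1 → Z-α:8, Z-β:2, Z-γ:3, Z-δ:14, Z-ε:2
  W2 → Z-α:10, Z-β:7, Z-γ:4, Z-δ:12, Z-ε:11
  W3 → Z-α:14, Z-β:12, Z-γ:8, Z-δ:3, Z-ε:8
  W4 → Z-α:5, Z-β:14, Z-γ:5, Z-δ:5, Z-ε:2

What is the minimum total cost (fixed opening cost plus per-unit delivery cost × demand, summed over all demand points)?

Open {W1, W4}; cheapest assignment that respects the capacities:
  W1 (cap 20, load 17): Z-β, Z-γ — cost 10×2 + 7×3 = 41
  W4 (cap 17, load 15): Z-α, Z-δ, Z-ε — cost 7×5 + 3×5 + 5×2 = 60
  Shipping 101, fixed 146 → total 247.
  Any other capacity-feasible assignment to {W1, W4} ships for at least 101.
Compare {W1, W3, W4}: its best feasible assignment gives total 297.
Compare {W1, W3}: its best feasible assignment gives total 312.
Every other set of open sites that can feasibly serve all demand totals ≥ 297 even under its best assignment. Minimum: 247.

247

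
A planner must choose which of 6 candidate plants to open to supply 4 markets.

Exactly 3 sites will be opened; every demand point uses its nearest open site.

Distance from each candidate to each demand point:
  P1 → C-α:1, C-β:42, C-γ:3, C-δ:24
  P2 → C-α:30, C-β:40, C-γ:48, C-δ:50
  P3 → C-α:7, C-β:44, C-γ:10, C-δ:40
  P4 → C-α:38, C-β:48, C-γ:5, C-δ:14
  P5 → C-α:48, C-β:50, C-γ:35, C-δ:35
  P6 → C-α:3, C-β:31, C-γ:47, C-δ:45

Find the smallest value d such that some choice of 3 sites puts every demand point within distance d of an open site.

Open {P1, P2, P6}.
  Farthest demand point is C-β at distance 31 (to P6); all others are ≤ 31.
With {P1, P3, P6} the worst case is 31.
With {P1, P4, P6} the worst case is 31.
No size-3 selection achieves below 31.

31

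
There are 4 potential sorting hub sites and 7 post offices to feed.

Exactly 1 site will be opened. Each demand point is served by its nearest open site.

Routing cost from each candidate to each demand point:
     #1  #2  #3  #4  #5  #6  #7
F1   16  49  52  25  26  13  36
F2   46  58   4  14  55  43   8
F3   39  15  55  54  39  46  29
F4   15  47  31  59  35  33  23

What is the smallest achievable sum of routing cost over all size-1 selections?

217

Open {F1}.
  #1→F1 16, #2→F1 49, #3→F1 52, #4→F1 25, #5→F1 26, #6→F1 13, #7→F1 36  ⇒ total 217.
Compare {F2}: total 228.
Compare {F4}: total 243.
No size-1 selection does better; minimum is 217.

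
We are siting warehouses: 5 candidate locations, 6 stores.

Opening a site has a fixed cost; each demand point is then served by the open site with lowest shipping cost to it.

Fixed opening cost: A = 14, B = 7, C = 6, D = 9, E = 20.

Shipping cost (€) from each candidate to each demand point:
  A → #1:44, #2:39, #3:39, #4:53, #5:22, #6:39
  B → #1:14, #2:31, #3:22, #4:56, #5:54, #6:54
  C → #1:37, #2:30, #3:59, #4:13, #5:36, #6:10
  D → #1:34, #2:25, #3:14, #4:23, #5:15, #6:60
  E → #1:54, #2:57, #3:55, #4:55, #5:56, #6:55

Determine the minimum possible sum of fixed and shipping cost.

Open {B, C, D}: assign each demand point to its cheapest open site.
  #1→B 14, #2→D 25, #3→D 14, #4→C 13, #5→D 15, #6→C 10
  shipping cost 91, fixed 22 → total 113.
Compare {C, D}: shipping cost 111 + fixed 15 = 126.
Compare {A, B, C, D}: shipping cost 91 + fixed 36 = 127.
Compare {B, C, D, E}: shipping cost 91 + fixed 42 = 133.
All other subsets cost ≥ 126. Minimum total cost: 113.

113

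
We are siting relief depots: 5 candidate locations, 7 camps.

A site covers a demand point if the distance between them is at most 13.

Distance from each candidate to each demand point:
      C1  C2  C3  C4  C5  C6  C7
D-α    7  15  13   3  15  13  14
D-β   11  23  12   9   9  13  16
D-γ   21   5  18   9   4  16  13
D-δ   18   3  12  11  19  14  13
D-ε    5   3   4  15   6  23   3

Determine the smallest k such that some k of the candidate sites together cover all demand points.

2

Coverage sets (demand points within 13 of each site):
  D-α: {C1, C3, C4, C6}
  D-β: {C1, C3, C4, C5, C6}
  D-γ: {C2, C4, C5, C7}
  D-δ: {C2, C3, C4, C7}
  D-ε: {C1, C2, C3, C5, C7}
No single site covers all 7 demand points.
But {D-α, D-γ} covers everything, so the minimum is 2.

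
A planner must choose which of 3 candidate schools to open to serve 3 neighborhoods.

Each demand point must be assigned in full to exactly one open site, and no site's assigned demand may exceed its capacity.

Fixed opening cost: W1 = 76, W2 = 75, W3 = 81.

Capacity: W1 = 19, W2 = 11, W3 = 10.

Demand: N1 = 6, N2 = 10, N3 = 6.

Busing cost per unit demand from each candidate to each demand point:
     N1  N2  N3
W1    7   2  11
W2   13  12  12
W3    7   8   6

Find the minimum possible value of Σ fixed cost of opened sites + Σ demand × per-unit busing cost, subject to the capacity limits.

255

Open {W1, W3}; cheapest assignment that respects the capacities:
  W1 (cap 19, load 16): N1, N2 — cost 6×7 + 10×2 = 62
  W3 (cap 10, load 6): N3 — cost 6×6 = 36
  Shipping 98, fixed 157 → total 255.
  Any other capacity-feasible assignment to {W1, W3} ships for at least 98.
Compare {W1, W2}: its best feasible assignment gives total 285.
Compare {W1, W2, W3}: its best feasible assignment gives total 330.
Every other set of open sites that can feasibly serve all demand totals ≥ 285 even under its best assignment. Minimum: 255.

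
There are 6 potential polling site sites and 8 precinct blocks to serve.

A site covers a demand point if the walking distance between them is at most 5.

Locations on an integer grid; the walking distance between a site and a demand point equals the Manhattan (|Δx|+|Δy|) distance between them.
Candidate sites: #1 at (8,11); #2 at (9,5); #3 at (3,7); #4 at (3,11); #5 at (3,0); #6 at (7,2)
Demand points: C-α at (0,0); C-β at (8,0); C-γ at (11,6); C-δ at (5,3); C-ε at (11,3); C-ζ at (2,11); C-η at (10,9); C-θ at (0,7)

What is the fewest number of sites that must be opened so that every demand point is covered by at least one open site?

3

Coverage sets (demand points within 5 of each site):
  #1: {C-η}
  #2: {C-γ, C-ε, C-η}
  #3: {C-ζ, C-θ}
  #4: {C-ζ}
  #5: {C-α, C-β, C-δ}
  #6: {C-β, C-δ, C-ε}
No 2 sites suffice: every size-2 union leaves at least one demand point uncovered.
But {#2, #3, #5} covers everything, so the minimum is 3.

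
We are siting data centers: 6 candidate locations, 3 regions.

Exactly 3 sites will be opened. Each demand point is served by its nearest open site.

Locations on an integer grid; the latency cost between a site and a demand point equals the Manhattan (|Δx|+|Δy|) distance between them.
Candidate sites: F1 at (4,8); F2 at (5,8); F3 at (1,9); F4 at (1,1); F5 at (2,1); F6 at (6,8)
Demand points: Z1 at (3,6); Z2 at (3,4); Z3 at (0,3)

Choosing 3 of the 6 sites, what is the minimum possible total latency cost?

10

Open {F1, F4, F5}.
  Z1→F1 3, Z2→F5 4, Z3→F4 3  ⇒ total 10.
Compare {F1, F2, F4}: total 11.
Compare {F1, F2, F5}: total 11.
No size-3 selection does better; minimum is 10.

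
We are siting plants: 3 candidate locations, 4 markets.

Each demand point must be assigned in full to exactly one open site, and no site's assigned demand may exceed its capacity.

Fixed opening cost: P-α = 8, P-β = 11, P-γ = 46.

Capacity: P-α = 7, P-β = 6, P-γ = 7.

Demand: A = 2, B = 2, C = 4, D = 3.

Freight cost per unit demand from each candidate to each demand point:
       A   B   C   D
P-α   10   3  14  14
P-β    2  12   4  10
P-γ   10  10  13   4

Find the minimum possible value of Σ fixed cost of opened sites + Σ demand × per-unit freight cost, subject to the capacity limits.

87

Open {P-α, P-β}; cheapest assignment that respects the capacities:
  P-α (cap 7, load 5): B, D — cost 2×3 + 3×14 = 48
  P-β (cap 6, load 6): A, C — cost 2×2 + 4×4 = 20
  Shipping 68, fixed 19 → total 87.
  Any other capacity-feasible assignment to {P-α, P-β} ships for at least 68.
Compare {P-α, P-β, P-γ}: its best feasible assignment gives total 103.
Compare {P-β, P-γ}: its best feasible assignment gives total 109.
Every other set of open sites that can feasibly serve all demand totals ≥ 103 even under its best assignment. Minimum: 87.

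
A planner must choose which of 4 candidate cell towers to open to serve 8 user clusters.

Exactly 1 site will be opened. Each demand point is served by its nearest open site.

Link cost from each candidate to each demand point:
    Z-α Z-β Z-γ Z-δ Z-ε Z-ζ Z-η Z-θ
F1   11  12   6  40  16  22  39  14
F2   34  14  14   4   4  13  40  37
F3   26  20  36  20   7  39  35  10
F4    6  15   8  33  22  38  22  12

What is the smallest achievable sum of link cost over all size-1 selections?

156

Open {F4}.
  Z-α→F4 6, Z-β→F4 15, Z-γ→F4 8, Z-δ→F4 33, Z-ε→F4 22, Z-ζ→F4 38, Z-η→F4 22, Z-θ→F4 12  ⇒ total 156.
Compare {F1}: total 160.
Compare {F2}: total 160.
No size-1 selection does better; minimum is 156.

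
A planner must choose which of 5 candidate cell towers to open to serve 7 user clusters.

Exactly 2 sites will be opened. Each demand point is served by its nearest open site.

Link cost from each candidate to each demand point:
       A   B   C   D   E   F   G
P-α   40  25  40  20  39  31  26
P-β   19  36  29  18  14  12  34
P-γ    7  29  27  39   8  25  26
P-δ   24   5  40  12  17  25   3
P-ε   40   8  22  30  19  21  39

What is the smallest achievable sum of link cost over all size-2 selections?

Open {P-γ, P-δ}.
  A→P-γ 7, B→P-δ 5, C→P-γ 27, D→P-δ 12, E→P-γ 8, F→P-γ 25, G→P-δ 3  ⇒ total 87.
Compare {P-β, P-δ}: total 94.
Compare {P-δ, P-ε}: total 104.
No size-2 selection does better; minimum is 87.

87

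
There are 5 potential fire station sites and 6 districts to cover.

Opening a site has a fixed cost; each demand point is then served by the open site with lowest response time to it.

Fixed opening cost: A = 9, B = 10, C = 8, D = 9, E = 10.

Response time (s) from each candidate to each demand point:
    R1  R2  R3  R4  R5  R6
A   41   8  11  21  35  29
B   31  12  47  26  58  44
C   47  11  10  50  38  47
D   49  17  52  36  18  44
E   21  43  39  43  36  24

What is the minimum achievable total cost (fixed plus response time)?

131

Open {A, D, E}: assign each demand point to its cheapest open site.
  R1→E 21, R2→A 8, R3→A 11, R4→A 21, R5→D 18, R6→E 24
  response time 103, fixed 28 → total 131.
Compare {A, C, D, E}: response time 102 + fixed 36 = 138.
Compare {A, E}: response time 120 + fixed 19 = 139.
Compare {A, B, D, E}: response time 103 + fixed 38 = 141.
All other subsets cost ≥ 138. Minimum total cost: 131.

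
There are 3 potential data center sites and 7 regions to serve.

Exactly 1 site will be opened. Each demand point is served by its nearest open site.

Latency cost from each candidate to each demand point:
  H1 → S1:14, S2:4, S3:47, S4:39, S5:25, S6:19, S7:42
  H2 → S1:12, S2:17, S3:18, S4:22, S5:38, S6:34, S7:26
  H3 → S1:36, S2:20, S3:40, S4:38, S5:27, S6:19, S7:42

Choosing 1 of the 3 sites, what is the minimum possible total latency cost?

167

Open {H2}.
  S1→H2 12, S2→H2 17, S3→H2 18, S4→H2 22, S5→H2 38, S6→H2 34, S7→H2 26  ⇒ total 167.
Compare {H1}: total 190.
Compare {H3}: total 222.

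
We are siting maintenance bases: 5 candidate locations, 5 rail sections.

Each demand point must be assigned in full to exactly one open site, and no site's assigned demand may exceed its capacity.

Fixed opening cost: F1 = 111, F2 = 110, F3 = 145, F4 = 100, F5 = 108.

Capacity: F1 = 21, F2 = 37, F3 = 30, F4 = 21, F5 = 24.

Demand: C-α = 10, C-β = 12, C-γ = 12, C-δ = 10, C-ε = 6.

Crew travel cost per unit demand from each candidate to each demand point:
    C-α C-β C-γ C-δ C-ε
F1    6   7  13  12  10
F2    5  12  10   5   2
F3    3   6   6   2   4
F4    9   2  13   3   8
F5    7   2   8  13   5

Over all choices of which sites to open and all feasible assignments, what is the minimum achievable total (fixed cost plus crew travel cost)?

447

Open {F3, F5}; cheapest assignment that respects the capacities:
  F3 (cap 30, load 26): C-α, C-δ, C-ε — cost 10×3 + 10×2 + 6×4 = 74
  F5 (cap 24, load 24): C-β, C-γ — cost 12×2 + 12×8 = 120
  Shipping 194, fixed 253 → total 447.
  Any other capacity-feasible assignment to {F3, F5} ships for at least 194.
Compare {F2, F5}: its best feasible assignment gives total 450.
Compare {F2, F4}: its best feasible assignment gives total 502.
Every other set of open sites that can feasibly serve all demand totals ≥ 450 even under its best assignment. Minimum: 447.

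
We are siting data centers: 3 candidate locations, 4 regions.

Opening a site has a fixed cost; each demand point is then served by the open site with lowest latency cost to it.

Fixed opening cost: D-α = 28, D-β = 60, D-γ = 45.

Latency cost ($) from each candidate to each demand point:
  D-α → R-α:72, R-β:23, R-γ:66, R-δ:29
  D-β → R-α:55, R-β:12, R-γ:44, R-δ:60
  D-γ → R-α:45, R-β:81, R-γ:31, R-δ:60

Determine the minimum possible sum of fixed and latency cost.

Open {D-α, D-γ}: assign each demand point to its cheapest open site.
  R-α→D-γ 45, R-β→D-α 23, R-γ→D-γ 31, R-δ→D-α 29
  latency cost 128, fixed 73 → total 201.
Compare {D-α}: latency cost 190 + fixed 28 = 218.
Compare {D-α, D-β}: latency cost 140 + fixed 88 = 228.
Compare {D-β}: latency cost 171 + fixed 60 = 231.
All other subsets cost ≥ 218. Minimum total cost: 201.

201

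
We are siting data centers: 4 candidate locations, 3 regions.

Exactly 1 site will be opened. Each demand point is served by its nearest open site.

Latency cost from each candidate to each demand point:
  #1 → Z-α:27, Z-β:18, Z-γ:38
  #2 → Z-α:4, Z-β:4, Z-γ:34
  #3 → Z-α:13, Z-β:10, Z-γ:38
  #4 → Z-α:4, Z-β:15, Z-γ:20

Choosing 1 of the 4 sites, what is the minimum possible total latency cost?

Open {#4}.
  Z-α→#4 4, Z-β→#4 15, Z-γ→#4 20  ⇒ total 39.
Compare {#2}: total 42.
Compare {#3}: total 61.
No size-1 selection does better; minimum is 39.

39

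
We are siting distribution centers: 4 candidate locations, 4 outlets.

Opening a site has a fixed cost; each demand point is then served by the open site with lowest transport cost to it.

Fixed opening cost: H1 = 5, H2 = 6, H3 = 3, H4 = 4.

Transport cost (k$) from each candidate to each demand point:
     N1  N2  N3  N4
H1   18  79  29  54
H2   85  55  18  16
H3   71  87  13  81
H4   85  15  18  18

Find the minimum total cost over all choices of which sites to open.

76

Open {H1, H3, H4}: assign each demand point to its cheapest open site.
  N1→H1 18, N2→H4 15, N3→H3 13, N4→H4 18
  transport cost 64, fixed 12 → total 76.
Compare {H1, H4}: transport cost 69 + fixed 9 = 78.
Compare {H1, H2, H3, H4}: transport cost 62 + fixed 18 = 80.
Compare {H1, H2, H4}: transport cost 67 + fixed 15 = 82.
All other subsets cost ≥ 78. Minimum total cost: 76.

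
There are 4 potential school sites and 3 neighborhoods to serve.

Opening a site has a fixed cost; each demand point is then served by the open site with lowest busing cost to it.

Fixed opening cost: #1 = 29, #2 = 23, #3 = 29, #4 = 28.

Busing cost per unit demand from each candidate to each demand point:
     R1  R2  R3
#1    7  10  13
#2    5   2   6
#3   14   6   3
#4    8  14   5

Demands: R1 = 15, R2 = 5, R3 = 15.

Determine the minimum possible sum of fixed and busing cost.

182

Open {#2, #3}: assign each demand point to its cheapest open site.
  R1→#2 15×5=75, R2→#2 5×2=10, R3→#3 15×3=45
  busing cost 130, fixed 52 → total 182.
Compare {#2}: busing cost 175 + fixed 23 = 198.
Compare {#2, #3, #4}: busing cost 130 + fixed 80 = 210.
Compare {#2, #4}: busing cost 160 + fixed 51 = 211.
All other subsets cost ≥ 198. Minimum total cost: 182.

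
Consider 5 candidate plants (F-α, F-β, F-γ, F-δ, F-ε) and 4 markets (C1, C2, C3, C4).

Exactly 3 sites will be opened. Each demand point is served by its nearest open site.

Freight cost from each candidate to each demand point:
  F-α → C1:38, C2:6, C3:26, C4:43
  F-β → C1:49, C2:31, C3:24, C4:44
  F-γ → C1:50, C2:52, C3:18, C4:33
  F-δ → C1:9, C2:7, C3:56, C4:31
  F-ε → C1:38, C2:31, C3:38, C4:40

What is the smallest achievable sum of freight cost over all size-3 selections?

Open {F-α, F-γ, F-δ}.
  C1→F-δ 9, C2→F-α 6, C3→F-γ 18, C4→F-δ 31  ⇒ total 64.
Compare {F-β, F-γ, F-δ}: total 65.
Compare {F-γ, F-δ, F-ε}: total 65.
No size-3 selection does better; minimum is 64.

64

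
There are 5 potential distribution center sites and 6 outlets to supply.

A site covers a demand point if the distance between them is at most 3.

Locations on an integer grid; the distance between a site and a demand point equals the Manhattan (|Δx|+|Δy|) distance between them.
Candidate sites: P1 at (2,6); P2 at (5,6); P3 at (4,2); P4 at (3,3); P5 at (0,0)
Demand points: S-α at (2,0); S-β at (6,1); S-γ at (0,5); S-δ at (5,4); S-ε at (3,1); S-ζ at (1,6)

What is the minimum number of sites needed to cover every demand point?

3

Coverage sets (demand points within 3 of each site):
  P1: {S-γ, S-ζ}
  P2: {S-δ}
  P3: {S-β, S-δ, S-ε}
  P4: {S-δ, S-ε}
  P5: {S-α}
No 2 sites suffice: every size-2 union leaves at least one demand point uncovered.
But {P1, P3, P5} covers everything, so the minimum is 3.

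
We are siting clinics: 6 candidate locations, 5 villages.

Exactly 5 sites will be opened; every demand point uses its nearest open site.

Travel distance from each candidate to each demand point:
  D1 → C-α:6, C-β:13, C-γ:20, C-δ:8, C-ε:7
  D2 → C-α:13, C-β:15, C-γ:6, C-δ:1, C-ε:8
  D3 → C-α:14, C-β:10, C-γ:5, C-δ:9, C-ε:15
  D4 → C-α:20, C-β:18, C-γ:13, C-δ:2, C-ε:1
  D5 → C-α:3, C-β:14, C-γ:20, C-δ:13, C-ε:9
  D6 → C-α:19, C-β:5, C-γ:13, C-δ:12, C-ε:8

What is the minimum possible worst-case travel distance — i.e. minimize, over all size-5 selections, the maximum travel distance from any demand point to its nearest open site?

Open {D1, D3, D4, D5, D6}.
  Farthest demand point is C-β at travel distance 5 (to D6); all others are ≤ 5.
With {D2, D3, D4, D5, D6} the worst case is 5.
With {D1, D2, D3, D4, D6} the worst case is 6.
No size-5 selection achieves below 5.

5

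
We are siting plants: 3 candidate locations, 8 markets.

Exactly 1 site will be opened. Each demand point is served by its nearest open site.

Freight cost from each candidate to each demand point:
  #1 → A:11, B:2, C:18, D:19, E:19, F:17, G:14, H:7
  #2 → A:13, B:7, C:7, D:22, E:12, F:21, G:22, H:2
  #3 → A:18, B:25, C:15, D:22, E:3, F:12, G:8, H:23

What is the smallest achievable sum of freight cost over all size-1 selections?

106

Open {#2}.
  A→#2 13, B→#2 7, C→#2 7, D→#2 22, E→#2 12, F→#2 21, G→#2 22, H→#2 2  ⇒ total 106.
Compare {#1}: total 107.
Compare {#3}: total 126.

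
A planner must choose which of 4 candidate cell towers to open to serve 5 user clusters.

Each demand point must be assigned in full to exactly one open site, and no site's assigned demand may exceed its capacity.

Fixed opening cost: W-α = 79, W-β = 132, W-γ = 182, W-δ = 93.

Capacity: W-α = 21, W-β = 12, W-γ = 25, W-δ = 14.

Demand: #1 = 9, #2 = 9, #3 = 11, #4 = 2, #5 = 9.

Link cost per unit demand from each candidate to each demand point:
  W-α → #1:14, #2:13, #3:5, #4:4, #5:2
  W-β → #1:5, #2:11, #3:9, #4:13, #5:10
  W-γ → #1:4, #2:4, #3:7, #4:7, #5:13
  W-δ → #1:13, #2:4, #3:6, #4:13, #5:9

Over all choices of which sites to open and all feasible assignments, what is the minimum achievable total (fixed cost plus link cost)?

Open {W-α, W-γ}; cheapest assignment that respects the capacities:
  W-α (cap 21, load 20): #3, #5 — cost 11×5 + 9×2 = 73
  W-γ (cap 25, load 20): #1, #2, #4 — cost 9×4 + 9×4 + 2×7 = 86
  Shipping 159, fixed 261 → total 420.
  Any other capacity-feasible assignment to {W-α, W-γ} ships for at least 159.
Compare {W-α, W-β, W-δ}: its best feasible assignment gives total 484.
Compare {W-α, W-γ, W-δ}: its best feasible assignment gives total 513.
Every other set of open sites that can feasibly serve all demand totals ≥ 484 even under its best assignment. Minimum: 420.

420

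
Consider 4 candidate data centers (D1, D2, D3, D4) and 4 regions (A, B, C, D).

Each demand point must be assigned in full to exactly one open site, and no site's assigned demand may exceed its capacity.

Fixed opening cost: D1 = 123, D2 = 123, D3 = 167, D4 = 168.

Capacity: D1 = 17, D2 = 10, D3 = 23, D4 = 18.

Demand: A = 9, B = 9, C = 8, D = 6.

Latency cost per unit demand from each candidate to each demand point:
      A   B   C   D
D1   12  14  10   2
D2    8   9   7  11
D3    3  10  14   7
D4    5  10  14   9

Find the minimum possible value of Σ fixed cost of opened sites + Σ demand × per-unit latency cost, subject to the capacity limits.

Open {D1, D3}; cheapest assignment that respects the capacities:
  D1 (cap 17, load 14): C, D — cost 8×10 + 6×2 = 92
  D3 (cap 23, load 18): A, B — cost 9×3 + 9×10 = 117
  Shipping 209, fixed 290 → total 499.
  Any other capacity-feasible assignment to {D1, D3} ships for at least 209.
Compare {D1, D4}: its best feasible assignment gives total 518.
Compare {D2, D3}: its best feasible assignment gives total 552.
Every other set of open sites that can feasibly serve all demand totals ≥ 518 even under its best assignment. Minimum: 499.

499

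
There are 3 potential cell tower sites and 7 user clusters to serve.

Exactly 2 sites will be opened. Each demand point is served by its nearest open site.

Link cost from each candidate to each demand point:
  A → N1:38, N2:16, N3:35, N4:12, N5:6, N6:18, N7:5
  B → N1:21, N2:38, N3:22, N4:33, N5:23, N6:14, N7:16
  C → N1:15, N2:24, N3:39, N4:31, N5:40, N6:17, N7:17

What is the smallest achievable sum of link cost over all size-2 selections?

96

Open {A, B}.
  N1→B 21, N2→A 16, N3→B 22, N4→A 12, N5→A 6, N6→B 14, N7→A 5  ⇒ total 96.
Compare {A, C}: total 106.
Compare {B, C}: total 145.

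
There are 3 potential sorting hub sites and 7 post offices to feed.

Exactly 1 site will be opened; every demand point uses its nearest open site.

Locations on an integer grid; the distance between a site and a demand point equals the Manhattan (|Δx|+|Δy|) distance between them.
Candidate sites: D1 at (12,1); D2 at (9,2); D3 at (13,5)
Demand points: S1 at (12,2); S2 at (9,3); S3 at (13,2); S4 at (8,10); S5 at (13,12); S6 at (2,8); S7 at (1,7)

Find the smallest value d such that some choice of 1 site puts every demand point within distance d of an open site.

14

Open {D2}.
  Farthest demand point is S5 at distance 14 (to D2); all others are ≤ 14.
With {D3} the worst case is 14.
With {D1} the worst case is 17.
No size-1 selection achieves below 14.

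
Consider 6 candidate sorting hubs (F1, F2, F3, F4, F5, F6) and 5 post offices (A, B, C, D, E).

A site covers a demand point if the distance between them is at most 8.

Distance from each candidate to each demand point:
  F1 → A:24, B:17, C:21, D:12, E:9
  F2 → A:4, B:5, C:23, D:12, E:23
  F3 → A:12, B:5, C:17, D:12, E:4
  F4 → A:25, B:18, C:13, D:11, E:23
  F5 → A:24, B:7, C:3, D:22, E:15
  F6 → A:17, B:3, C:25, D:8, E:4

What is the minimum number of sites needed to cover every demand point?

Coverage sets (demand points within 8 of each site):
  F1: {}
  F2: {A, B}
  F3: {B, E}
  F4: {}
  F5: {B, C}
  F6: {B, D, E}
No 2 sites suffice: every size-2 union leaves at least one demand point uncovered.
But {F2, F5, F6} covers everything, so the minimum is 3.

3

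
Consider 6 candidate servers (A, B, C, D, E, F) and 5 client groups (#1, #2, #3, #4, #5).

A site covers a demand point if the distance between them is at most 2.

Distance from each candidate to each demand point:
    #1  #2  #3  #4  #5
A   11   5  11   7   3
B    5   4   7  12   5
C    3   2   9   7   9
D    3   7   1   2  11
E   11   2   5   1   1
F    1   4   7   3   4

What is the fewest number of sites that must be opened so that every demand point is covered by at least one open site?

3

Coverage sets (demand points within 2 of each site):
  A: {}
  B: {}
  C: {#2}
  D: {#3, #4}
  E: {#2, #4, #5}
  F: {#1}
No 2 sites suffice: every size-2 union leaves at least one demand point uncovered.
But {D, E, F} covers everything, so the minimum is 3.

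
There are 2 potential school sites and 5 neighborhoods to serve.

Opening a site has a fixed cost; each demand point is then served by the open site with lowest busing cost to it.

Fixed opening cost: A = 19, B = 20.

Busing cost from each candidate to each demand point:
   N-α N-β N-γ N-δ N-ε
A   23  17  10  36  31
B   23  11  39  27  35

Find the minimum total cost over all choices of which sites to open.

Open {A}: assign each demand point to its cheapest open site.
  N-α→A 23, N-β→A 17, N-γ→A 10, N-δ→A 36, N-ε→A 31
  busing cost 117, fixed 19 → total 136.
Compare {A, B}: busing cost 102 + fixed 39 = 141.
Compare {B}: busing cost 135 + fixed 20 = 155.

136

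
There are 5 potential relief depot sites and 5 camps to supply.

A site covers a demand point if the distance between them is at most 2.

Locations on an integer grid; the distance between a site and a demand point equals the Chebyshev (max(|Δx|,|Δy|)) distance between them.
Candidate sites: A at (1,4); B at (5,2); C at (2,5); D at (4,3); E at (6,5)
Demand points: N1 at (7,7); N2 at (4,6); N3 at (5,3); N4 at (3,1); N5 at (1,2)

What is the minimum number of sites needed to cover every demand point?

Coverage sets (demand points within 2 of each site):
  A: {N5}
  B: {N3, N4}
  C: {N2}
  D: {N3, N4}
  E: {N1, N2, N3}
No 2 sites suffice: every size-2 union leaves at least one demand point uncovered.
But {A, B, E} covers everything, so the minimum is 3.

3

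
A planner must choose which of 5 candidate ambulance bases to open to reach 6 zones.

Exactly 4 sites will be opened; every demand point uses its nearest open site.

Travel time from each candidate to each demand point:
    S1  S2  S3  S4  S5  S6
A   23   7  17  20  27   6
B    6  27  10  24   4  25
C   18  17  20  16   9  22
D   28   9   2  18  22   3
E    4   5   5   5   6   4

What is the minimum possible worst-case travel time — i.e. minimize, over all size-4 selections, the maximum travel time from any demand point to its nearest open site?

Open {A, B, C, E}.
  Farthest demand point is S2 at travel time 5 (to E); all others are ≤ 5.
With {A, B, D, E} the worst case is 5.
With {B, C, D, E} the worst case is 5.
No size-4 selection achieves below 5.

5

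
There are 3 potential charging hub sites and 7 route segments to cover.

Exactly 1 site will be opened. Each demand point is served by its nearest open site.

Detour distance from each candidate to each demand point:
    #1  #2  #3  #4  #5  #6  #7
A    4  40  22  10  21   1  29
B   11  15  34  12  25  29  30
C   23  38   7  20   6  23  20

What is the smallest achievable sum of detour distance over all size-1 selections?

127

Open {A}.
  #1→A 4, #2→A 40, #3→A 22, #4→A 10, #5→A 21, #6→A 1, #7→A 29  ⇒ total 127.
Compare {C}: total 137.
Compare {B}: total 156.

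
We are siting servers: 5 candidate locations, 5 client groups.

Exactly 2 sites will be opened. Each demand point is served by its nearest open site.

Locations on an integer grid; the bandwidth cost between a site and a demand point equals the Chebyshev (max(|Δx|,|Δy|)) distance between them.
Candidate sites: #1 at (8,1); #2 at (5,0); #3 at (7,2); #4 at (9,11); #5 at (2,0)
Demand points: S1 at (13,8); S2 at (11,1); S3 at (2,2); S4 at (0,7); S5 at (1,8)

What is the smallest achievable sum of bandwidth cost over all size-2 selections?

25

Open {#3, #5}.
  S1→#3 6, S2→#3 4, S3→#5 2, S4→#3 7, S5→#3 6  ⇒ total 25.
Compare {#1, #5}: total 26.
Compare {#2, #3}: total 26.
No size-2 selection does better; minimum is 25.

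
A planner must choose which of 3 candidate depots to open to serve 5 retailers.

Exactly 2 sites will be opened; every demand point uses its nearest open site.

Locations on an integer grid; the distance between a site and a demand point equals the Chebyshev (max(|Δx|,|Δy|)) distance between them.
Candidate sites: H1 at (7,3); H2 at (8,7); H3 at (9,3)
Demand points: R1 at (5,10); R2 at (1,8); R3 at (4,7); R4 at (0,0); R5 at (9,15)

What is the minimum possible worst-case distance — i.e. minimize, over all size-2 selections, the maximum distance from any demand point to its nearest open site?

8

Open {H1, H2}.
  Farthest demand point is R5 at distance 8 (to H2); all others are ≤ 8.
With {H2, H3} the worst case is 8.
With {H1, H3} the worst case is 12.
No size-2 selection achieves below 8.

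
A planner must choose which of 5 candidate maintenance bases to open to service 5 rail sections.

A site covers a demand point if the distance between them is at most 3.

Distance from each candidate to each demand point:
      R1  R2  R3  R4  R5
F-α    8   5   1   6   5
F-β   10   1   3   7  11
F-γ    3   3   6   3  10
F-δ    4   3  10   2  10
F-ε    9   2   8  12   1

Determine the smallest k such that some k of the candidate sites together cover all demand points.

Coverage sets (demand points within 3 of each site):
  F-α: {R3}
  F-β: {R2, R3}
  F-γ: {R1, R2, R4}
  F-δ: {R2, R4}
  F-ε: {R2, R5}
No 2 sites suffice: every size-2 union leaves at least one demand point uncovered.
But {F-α, F-γ, F-ε} covers everything, so the minimum is 3.

3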